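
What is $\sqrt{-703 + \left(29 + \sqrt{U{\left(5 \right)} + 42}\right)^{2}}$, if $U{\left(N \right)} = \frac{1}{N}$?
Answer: $\frac{\sqrt{4505 + 290 \sqrt{1055}}}{5} \approx 23.6$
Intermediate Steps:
$\sqrt{-703 + \left(29 + \sqrt{U{\left(5 \right)} + 42}\right)^{2}} = \sqrt{-703 + \left(29 + \sqrt{\frac{1}{5} + 42}\right)^{2}} = \sqrt{-703 + \left(29 + \sqrt{\frac{211}{5}}\right)^{2}} = \sqrt{-703 + \left(29 + \frac{\sqrt{1055}}{5}\right)^{2}}$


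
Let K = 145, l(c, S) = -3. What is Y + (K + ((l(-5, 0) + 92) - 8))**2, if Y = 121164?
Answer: 172240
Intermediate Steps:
Y + (K + ((l(-5, 0) + 92) - 8))**2 = 121164 + (145 + ((-3 + 92) - 8))**2 = 121164 + (145 + (89 - 8))**2 = 121164 + (145 + 81)**2 = 121164 + 226**2 = 121164 + 51076 = 172240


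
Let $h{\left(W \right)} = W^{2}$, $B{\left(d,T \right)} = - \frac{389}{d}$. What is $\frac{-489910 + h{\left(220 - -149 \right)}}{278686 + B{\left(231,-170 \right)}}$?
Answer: $- \frac{81716019}{64376077} \approx -1.2694$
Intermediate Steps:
$\frac{-489910 + h{\left(220 - -149 \right)}}{278686 + B{\left(231,-170 \right)}} = \frac{-489910 + \left(220 - -149\right)^{2}}{278686 - \frac{389}{231}} = \frac{-489910 + \left(220 + 149\right)^{2}}{278686 - \frac{389}{231}} = \frac{-489910 + 369^{2}}{278686 - \frac{389}{231}} = \frac{-489910 + 136161}{\frac{64376077}{231}} = \left(-353749\right) \frac{231}{64376077} = - \frac{81716019}{64376077}$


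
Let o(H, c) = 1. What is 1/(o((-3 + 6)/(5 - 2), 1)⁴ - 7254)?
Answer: -1/7253 ≈ -0.00013787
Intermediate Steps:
1/(o((-3 + 6)/(5 - 2), 1)⁴ - 7254) = 1/(1⁴ - 7254) = 1/(1 - 7254) = 1/(-7253) = -1/7253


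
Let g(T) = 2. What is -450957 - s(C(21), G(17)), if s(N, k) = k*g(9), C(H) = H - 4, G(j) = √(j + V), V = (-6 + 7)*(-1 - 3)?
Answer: -450957 - 2*√13 ≈ -4.5096e+5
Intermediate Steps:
V = -4 (V = 1*(-4) = -4)
G(j) = √(-4 + j) (G(j) = √(j - 4) = √(-4 + j))
C(H) = -4 + H
s(N, k) = 2*k (s(N, k) = k*2 = 2*k)
-450957 - s(C(21), G(17)) = -450957 - 2*√(-4 + 17) = -450957 - 2*√13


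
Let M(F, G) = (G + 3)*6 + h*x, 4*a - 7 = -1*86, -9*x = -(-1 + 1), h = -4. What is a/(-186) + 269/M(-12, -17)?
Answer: -5375/1736 ≈ -3.0962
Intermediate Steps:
x = 0 (x = -(-1)*(-1 + 1)/9 = -(-1)*0/9 = -⅑*0 = 0)
a = -79/4 (a = 7/4 + (-1*86)/4 = 7/4 + (¼)*(-86) = 7/4 - 43/2 = -79/4 ≈ -19.750)
M(F, G) = 18 + 6*G (M(F, G) = (G + 3)*6 - 4*0 = (3 + G)*6 + 0 = (18 + 6*G) + 0 = 18 + 6*G)
a/(-186) + 269/M(-12, -17) = -79/4/(-186) + 269/(18 + 6*(-17)) = -79/4*(-1/186) + 269/(18 - 102) = 79/744 + 269/(-84) = 79/744 + 269*(-1/84) = 79/744 - 269/84 = -5375/1736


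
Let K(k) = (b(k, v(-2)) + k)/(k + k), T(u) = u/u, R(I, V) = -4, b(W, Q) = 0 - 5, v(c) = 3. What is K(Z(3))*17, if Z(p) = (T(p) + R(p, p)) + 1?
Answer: 119/4 ≈ 29.750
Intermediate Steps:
b(W, Q) = -5
T(u) = 1
Z(p) = -2 (Z(p) = (1 - 4) + 1 = -3 + 1 = -2)
K(k) = (-5 + k)/(2*k) (K(k) = (-5 + k)/(k + k) = (-5 + k)/((2*k)) = (-5 + k)*(1/(2*k)) = (-5 + k)/(2*k))
K(Z(3))*17 = ((1/2)*(-5 - 2)/(-2))*17 = ((1/2)*(-1/2)*(-7))*17 = (7/4)*17 = 119/4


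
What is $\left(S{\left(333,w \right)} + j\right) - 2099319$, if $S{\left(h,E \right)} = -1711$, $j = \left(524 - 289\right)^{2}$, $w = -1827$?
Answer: $-2045805$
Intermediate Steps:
$j = 55225$ ($j = 235^{2} = 55225$)
$\left(S{\left(333,w \right)} + j\right) - 2099319 = \left(-1711 + 55225\right) - 2099319 = 53514 - 2099319 = -2045805$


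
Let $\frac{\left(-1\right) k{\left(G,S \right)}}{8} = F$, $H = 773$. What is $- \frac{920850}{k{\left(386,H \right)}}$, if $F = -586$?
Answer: $- \frac{460425}{2344} \approx -196.43$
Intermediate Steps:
$k{\left(G,S \right)} = 4688$ ($k{\left(G,S \right)} = \left(-8\right) \left(-586\right) = 4688$)
$- \frac{920850}{k{\left(386,H \right)}} = - \frac{920850}{4688} = \left(-920850\right) \frac{1}{4688} = - \frac{460425}{2344}$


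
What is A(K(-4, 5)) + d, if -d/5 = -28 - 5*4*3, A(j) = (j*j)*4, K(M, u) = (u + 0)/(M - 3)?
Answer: 21660/49 ≈ 442.04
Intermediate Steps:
K(M, u) = u/(-3 + M)
A(j) = 4*j**2 (A(j) = j**2*4 = 4*j**2)
d = 440 (d = -5*(-28 - 5*4*3) = -5*(-28 - 20*3) = -5*(-28 - 1*60) = -5*(-28 - 60) = -5*(-88) = 440)
A(K(-4, 5)) + d = 4*(5/(-3 - 4))**2 + 440 = 4*(5/(-7))**2 + 440 = 4*(5*(-1/7))**2 + 440 = 4*(-5/7)**2 + 440 = 4*(25/49) + 440 = 100/49 + 440 = 21660/49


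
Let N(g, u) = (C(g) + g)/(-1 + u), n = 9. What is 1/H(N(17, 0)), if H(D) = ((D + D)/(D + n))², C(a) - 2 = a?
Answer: 9/64 ≈ 0.14063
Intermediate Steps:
C(a) = 2 + a
N(g, u) = (2 + 2*g)/(-1 + u) (N(g, u) = ((2 + g) + g)/(-1 + u) = (2 + 2*g)/(-1 + u))
H(D) = 4*D²/(9 + D)² (H(D) = ((D + D)/(D + 9))² = ((2*D)/(9 + D))² = (2*D/(9 + D))² = 4*D²/(9 + D)²)
1/H(N(17, 0)) = 1/(4*(2*(1 + 17)/(-1 + 0))²/(9 + 2*(1 + 17)/(-1 + 0))²) = 1/(4*(2*18/(-1))²/(9 + 2*18/(-1))²) = 1/(4*(2*(-1)*18)²/(9 + 2*(-1)*18)²) = 1/(4*(-36)²/(9 - 36)²) = 1/(4*1296/(-27)²) = 1/(4*1296*(1/729)) = 1/(64/9) = 9/64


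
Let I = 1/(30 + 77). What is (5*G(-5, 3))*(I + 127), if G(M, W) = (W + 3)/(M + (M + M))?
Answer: -27180/107 ≈ -254.02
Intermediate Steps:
G(M, W) = (3 + W)/(3*M) (G(M, W) = (3 + W)/(M + 2*M) = (3 + W)/((3*M)) = (3 + W)*(1/(3*M)) = (3 + W)/(3*M))
I = 1/107 ≈ 0.0093458
(5*G(-5, 3))*(I + 127) = (5*((⅓)*(3 + 3)/(-5)))*(1/107 + 127) = (5*((⅓)*(-⅕)*6))*(13590/107) = (5*(-⅖))*(13590/107) = -2*13590/107 = -27180/107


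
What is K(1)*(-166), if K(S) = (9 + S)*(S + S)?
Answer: -3320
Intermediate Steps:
K(S) = 2*S*(9 + S) (K(S) = (9 + S)*(2*S) = 2*S*(9 + S))
K(1)*(-166) = (2*1*(9 + 1))*(-166) = (2*1*10)*(-166) = 20*(-166) = -3320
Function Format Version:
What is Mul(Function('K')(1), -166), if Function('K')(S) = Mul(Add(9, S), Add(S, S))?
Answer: -3320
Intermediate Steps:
Function('K')(S) = Mul(2, S, Add(9, S)) (Function('K')(S) = Mul(Add(9, S), Mul(2, S)) = Mul(2, S, Add(9, S)))
Mul(Function('K')(1), -166) = Mul(Mul(2, 1, Add(9, 1)), -166) = Mul(Mul(2, 1, 10), -166) = Mul(20, -166) = -3320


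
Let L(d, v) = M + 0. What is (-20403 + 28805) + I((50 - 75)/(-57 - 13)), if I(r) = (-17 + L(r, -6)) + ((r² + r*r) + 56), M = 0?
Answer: 827243/98 ≈ 8441.3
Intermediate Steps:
L(d, v) = 0 (L(d, v) = 0 + 0 = 0)
I(r) = 39 + 2*r² (I(r) = (-17 + 0) + ((r² + r*r) + 56) = -17 + ((r² + r²) + 56) = -17 + (2*r² + 56) = -17 + (56 + 2*r²) = 39 + 2*r²)
(-20403 + 28805) + I((50 - 75)/(-57 - 13)) = (-20403 + 28805) + (39 + 2*((50 - 75)/(-57 - 13))²) = 8402 + (39 + 2*(-25/(-70))²) = 8402 + (39 + 2*(-25*(-1/70))²) = 8402 + (39 + 2*(5/14)²) = 8402 + (39 + 2*(25/196)) = 8402 + (39 + 25/98) = 8402 + 3847/98 = 827243/98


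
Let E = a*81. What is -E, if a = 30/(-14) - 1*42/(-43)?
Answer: 28431/301 ≈ 94.455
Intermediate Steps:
a = -351/301 (a = 30*(-1/14) - 42*(-1/43) = -15/7 + 42/43 = -351/301 ≈ -1.1661)
E = -28431/301 (E = -351/301*81 = -28431/301 ≈ -94.455)
-E = -1*(-28431/301) = 28431/301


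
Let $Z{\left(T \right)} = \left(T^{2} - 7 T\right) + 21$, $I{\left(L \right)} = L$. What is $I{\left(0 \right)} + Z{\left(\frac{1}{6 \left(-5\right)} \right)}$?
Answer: $\frac{19111}{900} \approx 21.234$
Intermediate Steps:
$Z{\left(T \right)} = 21 + T^{2} - 7 T$
$I{\left(0 \right)} + Z{\left(\frac{1}{6 \left(-5\right)} \right)} = 0 + \left(21 + \left(\frac{1}{6 \left(-5\right)}\right)^{2} - \frac{7}{6 \left(-5\right)}\right) = 0 + \left(21 + \left(\frac{1}{-30}\right)^{2} - \frac{7}{-30}\right) = 0 + \left(21 + \left(- \frac{1}{30}\right)^{2} - - \frac{7}{30}\right) = 0 + \left(21 + \frac{1}{900} + \frac{7}{30}\right) = 0 + \frac{19111}{900} = \frac{19111}{900}$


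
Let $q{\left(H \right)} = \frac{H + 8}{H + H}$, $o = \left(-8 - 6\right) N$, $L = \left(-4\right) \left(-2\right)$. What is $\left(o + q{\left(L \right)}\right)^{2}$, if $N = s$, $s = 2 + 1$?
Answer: $1681$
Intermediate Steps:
$s = 3$
$N = 3$
$L = 8$
$o = -42$ ($o = \left(-8 - 6\right) 3 = \left(-14\right) 3 = -42$)
$q{\left(H \right)} = \frac{8 + H}{2 H}$
$\left(o + q{\left(L \right)}\right)^{2} = \left(-42 + \frac{8 + 8}{2 \cdot 8}\right)^{2} = \left(-42 + \frac{1}{2} \cdot \frac{1}{8} \cdot 16\right)^{2} = \left(-42 + 1\right)^{2} = \left(-41\right)^{2} = 1681$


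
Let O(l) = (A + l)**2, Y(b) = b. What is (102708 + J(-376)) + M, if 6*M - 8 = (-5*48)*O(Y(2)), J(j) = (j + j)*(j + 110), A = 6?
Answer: 900544/3 ≈ 3.0018e+5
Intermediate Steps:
J(j) = 2*j*(110 + j) (J(j) = (2*j)*(110 + j) = 2*j*(110 + j))
O(l) = (6 + l)**2
M = -7676/3 (M = 4/3 + ((-5*48)*(6 + 2)**2)/6 = 4/3 + (-240*8**2)/6 = 4/3 + (-240*64)/6 = 4/3 + (1/6)*(-15360) = 4/3 - 2560 = -7676/3 ≈ -2558.7)
(102708 + J(-376)) + M = (102708 + 2*(-376)*(110 - 376)) - 7676/3 = (102708 + 2*(-376)*(-266)) - 7676/3 = (102708 + 200032) - 7676/3 = 302740 - 7676/3 = 900544/3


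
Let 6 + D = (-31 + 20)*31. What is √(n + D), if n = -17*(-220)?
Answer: 3*√377 ≈ 58.249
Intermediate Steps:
D = -347 (D = -6 + (-31 + 20)*31 = -6 - 11*31 = -6 - 341 = -347)
n = 3740
√(n + D) = √(3740 - 347) = √3393 = 3*√377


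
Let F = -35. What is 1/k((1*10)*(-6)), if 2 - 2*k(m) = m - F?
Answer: 2/27 ≈ 0.074074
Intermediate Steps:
k(m) = -33/2 - m/2 (k(m) = 1 - (m - 1*(-35))/2 = 1 - (m + 35)/2 = 1 - (35 + m)/2 = 1 + (-35/2 - m/2) = -33/2 - m/2)
1/k((1*10)*(-6)) = 1/(-33/2 - 1*10*(-6)/2) = 1/(-33/2 - 5*(-6)) = 1/(-33/2 - ½*(-60)) = 1/(-33/2 + 30) = 1/(27/2) = 2/27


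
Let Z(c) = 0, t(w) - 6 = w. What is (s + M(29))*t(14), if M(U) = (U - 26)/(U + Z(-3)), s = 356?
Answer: 206540/29 ≈ 7122.1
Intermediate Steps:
t(w) = 6 + w
M(U) = (-26 + U)/U (M(U) = (U - 26)/(U + 0) = (-26 + U)/U)
(s + M(29))*t(14) = (356 + (-26 + 29)/29)*(6 + 14) = (356 + (1/29)*3)*20 = (356 + 3/29)*20 = (10327/29)*20 = 206540/29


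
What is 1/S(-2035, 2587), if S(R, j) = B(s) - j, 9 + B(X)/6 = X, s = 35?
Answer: -1/2431 ≈ -0.00041135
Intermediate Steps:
B(X) = -54 + 6*X
S(R, j) = 156 - j (S(R, j) = (-54 + 6*35) - j = (-54 + 210) - j = 156 - j)
1/S(-2035, 2587) = 1/(156 - 1*2587) = 1/(156 - 2587) = 1/(-2431) = -1/2431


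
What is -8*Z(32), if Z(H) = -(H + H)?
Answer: 512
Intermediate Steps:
Z(H) = -2*H
-8*Z(32) = -(-16)*32 = -8*(-64) = 512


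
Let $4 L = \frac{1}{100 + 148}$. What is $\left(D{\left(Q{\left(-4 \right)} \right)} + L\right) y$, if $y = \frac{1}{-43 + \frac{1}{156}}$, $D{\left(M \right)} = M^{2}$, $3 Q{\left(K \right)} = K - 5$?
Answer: $- \frac{348231}{1663336} \approx -0.20936$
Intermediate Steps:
$Q{\left(K \right)} = - \frac{5}{3} + \frac{K}{3}$ ($Q{\left(K \right)} = \frac{K - 5}{3} = \frac{-5 + K}{3} = - \frac{5}{3} + \frac{K}{3}$)
$L = \frac{1}{992}$ ($L = \frac{1}{4 \left(100 + 148\right)} = \frac{1}{4 \cdot 248} = \frac{1}{4} \cdot \frac{1}{248} = \frac{1}{992} \approx 0.0010081$)
$y = - \frac{156}{6707}$ ($y = \frac{1}{-43 + \frac{1}{156}} = \frac{1}{- \frac{6707}{156}} = - \frac{156}{6707} \approx -0.023259$)
$\left(D{\left(Q{\left(-4 \right)} \right)} + L\right) y = \left(\left(- \frac{5}{3} + \frac{1}{3} \left(-4\right)\right)^{2} + \frac{1}{992}\right) \left(- \frac{156}{6707}\right) = \left(\left(- \frac{5}{3} - \frac{4}{3}\right)^{2} + \frac{1}{992}\right) \left(- \frac{156}{6707}\right) = \left(\left(-3\right)^{2} + \frac{1}{992}\right) \left(- \frac{156}{6707}\right) = \left(9 + \frac{1}{992}\right) \left(- \frac{156}{6707}\right) = \frac{8929}{992} \left(- \frac{156}{6707}\right) = - \frac{348231}{1663336}$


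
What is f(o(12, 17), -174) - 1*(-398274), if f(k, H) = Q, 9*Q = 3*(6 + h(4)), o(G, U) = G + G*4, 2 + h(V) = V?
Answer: 1194830/3 ≈ 3.9828e+5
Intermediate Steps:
h(V) = -2 + V
o(G, U) = 5*G (o(G, U) = G + 4*G = 5*G)
Q = 8/3 (Q = (3*(6 + (-2 + 4)))/9 = (3*(6 + 2))/9 = (3*8)/9 = (⅑)*24 = 8/3 ≈ 2.6667)
f(k, H) = 8/3
f(o(12, 17), -174) - 1*(-398274) = 8/3 - 1*(-398274) = 8/3 + 398274 = 1194830/3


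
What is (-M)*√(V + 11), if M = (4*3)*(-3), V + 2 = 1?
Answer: 36*√10 ≈ 113.84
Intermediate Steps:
V = -1 (V = -2 + 1 = -1)
M = -36 (M = 12*(-3) = -36)
(-M)*√(V + 11) = (-1*(-36))*√(-1 + 11) = 36*√10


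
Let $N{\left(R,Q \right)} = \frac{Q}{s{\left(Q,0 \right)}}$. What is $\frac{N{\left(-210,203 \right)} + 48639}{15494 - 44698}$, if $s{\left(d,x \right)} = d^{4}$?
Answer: $- \frac{203443001927}{122151965054} \approx -1.6655$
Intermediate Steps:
$N{\left(R,Q \right)} = \frac{1}{Q^{3}}$ ($N{\left(R,Q \right)} = \frac{Q}{Q^{4}} = \frac{1}{Q^{3}}$)
$\frac{N{\left(-210,203 \right)} + 48639}{15494 - 44698} = \frac{\frac{1}{8365427} + 48639}{15494 - 44698} = \frac{\frac{1}{8365427} + 48639}{-29204} = \frac{406886003854}{8365427} \left(- \frac{1}{29204}\right) = - \frac{203443001927}{122151965054}$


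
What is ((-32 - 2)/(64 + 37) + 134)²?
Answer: 182250000/10201 ≈ 17866.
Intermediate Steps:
((-32 - 2)/(64 + 37) + 134)² = (-34/101 + 134)² = (13500/101)² = 182250000/10201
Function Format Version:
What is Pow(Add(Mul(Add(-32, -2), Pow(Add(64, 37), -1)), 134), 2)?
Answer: Rational(182250000, 10201) ≈ 17866.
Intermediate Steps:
Pow(Add(Mul(Add(-32, -2), Pow(Add(64, 37), -1)), 134), 2) = Pow(Add(Mul(-34, Pow(101, -1)), 134), 2) = Pow(Add(Mul(-34, Rational(1, 101)), 134), 2) = Pow(Add(Rational(-34, 101), 134), 2) = Pow(Rational(13500, 101), 2) = Rational(182250000, 10201)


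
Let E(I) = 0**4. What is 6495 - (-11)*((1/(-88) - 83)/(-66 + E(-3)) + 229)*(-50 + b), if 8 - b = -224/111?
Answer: -308580147/3256 ≈ -94773.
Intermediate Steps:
E(I) = 0
b = 1112/111 (b = 8 - (-224)/111 = 8 - 1*(-224/111) = 8 + 224/111 = 1112/111 ≈ 10.018)
6495 - (-11)*((1/(-88) - 83)/(-66 + E(-3)) + 229)*(-50 + b) = 6495 - (-11)*((1/(-88) - 83)/(-66 + 0) + 229)*(-50 + 1112/111) = 6495 - (-11)*((-1/88 - 83)/(-66) + 229)*(-4438/111) = 6495 - (-11)*(-7305/88*(-1/66) + 229)*(-4438/111) = 6495 - (-11)*(2435/1936 + 229)*(-4438/111) = 6495 - (-11)*(445779/1936)*(-4438/111) = 6495 - (-11)*(-329727867)/35816 = 6495 - 1*329727867/3256 = 6495 - 329727867/3256 = -308580147/3256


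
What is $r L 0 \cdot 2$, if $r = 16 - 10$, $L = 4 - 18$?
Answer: $0$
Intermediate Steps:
$L = -14$
$r = 6$
$r L 0 \cdot 2 = 6 \left(-14\right) 0 \cdot 2 = \left(-84\right) 0 = 0$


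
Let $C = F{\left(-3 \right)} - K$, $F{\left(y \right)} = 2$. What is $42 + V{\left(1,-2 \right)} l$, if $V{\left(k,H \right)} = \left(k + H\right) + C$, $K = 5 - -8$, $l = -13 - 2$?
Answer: $222$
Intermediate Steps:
$l = -15$ ($l = -13 - 2 = -15$)
$K = 13$ ($K = 5 + 8 = 13$)
$C = -11$ ($C = 2 - 13 = -11$)
$V{\left(k,H \right)} = -11 + H + k$ ($V{\left(k,H \right)} = \left(k + H\right) - 11 = \left(H + k\right) - 11 = -11 + H + k$)
$42 + V{\left(1,-2 \right)} l = 42 + \left(-11 - 2 + 1\right) \left(-15\right) = 42 - -180 = 42 + 180 = 222$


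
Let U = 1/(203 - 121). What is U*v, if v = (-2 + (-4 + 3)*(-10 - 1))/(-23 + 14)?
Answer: -1/82 ≈ -0.012195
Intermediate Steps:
U = 1/82 ≈ 0.012195
v = -1 (v = (-2 - 1*(-11))/(-9) = (-2 + 11)*(-1/9) = 9*(-1/9) = -1)
U*v = (1/82)*(-1) = -1/82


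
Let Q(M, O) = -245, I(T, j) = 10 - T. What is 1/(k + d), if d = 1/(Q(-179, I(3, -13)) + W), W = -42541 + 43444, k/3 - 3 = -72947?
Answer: -658/143991455 ≈ -4.5697e-6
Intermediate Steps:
k = -218832 (k = 9 + 3*(-72947) = 9 - 218841 = -218832)
W = 903
d = 1/658 (d = 1/(-245 + 903) = 1/658 ≈ 0.0015198)
1/(k + d) = 1/(-218832 + 1/658) = 1/(-143991455/658) = -658/143991455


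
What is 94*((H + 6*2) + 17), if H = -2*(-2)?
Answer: 3102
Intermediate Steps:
H = 4
94*((H + 6*2) + 17) = 94*((4 + 6*2) + 17) = 94*((4 + 12) + 17) = 94*(16 + 17) = 94*33 = 3102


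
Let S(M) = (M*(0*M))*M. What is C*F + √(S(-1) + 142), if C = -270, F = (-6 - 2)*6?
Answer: 12960 + √142 ≈ 12972.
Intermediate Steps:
F = -48 (F = -8*6 = -48)
S(M) = 0 (S(M) = (M*0)*M = 0*M = 0)
C*F + √(S(-1) + 142) = -270*(-48) + √(0 + 142) = 12960 + √142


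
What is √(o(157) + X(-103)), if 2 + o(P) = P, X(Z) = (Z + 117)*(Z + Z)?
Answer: I*√2729 ≈ 52.24*I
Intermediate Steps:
X(Z) = 2*Z*(117 + Z) (X(Z) = (117 + Z)*(2*Z) = 2*Z*(117 + Z))
o(P) = -2 + P
√(o(157) + X(-103)) = √((-2 + 157) + 2*(-103)*(117 - 103)) = √(155 + 2*(-103)*14) = √(155 - 2884) = √(-2729) = I*√2729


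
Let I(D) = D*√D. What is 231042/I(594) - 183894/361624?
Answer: -91947/180812 + 38507*√66/19602 ≈ 15.451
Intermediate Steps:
I(D) = D^(3/2)
231042/I(594) - 183894/361624 = 231042/(594^(3/2)) - 183894/361624 = 231042/((1782*√66)) - 183894*1/361624 = 231042*(√66/117612) - 91947/180812 = 38507*√66/19602 - 91947/180812 = -91947/180812 + 38507*√66/19602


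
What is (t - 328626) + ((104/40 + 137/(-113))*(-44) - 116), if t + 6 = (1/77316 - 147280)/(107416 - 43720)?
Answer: -914906700529555211/2782466763840 ≈ -3.2881e+5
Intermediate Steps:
t = -40935420095/4924719936 (t = -6 + (1/77316 - 147280)/(107416 - 43720) = -6 + (1/77316 - 147280)/63696 = -6 - 11387100479/77316*1/63696 = -6 - 11387100479/4924719936 = -40935420095/4924719936 ≈ -8.3122)
(t - 328626) + ((104/40 + 137/(-113))*(-44) - 116) = (-40935420095/4924719936 - 328626) + ((104/40 + 137/(-113))*(-44) - 116) = -1618431949108031/4924719936 + ((104*(1/40) + 137*(-1/113))*(-44) - 116) = -1618431949108031/4924719936 + ((13/5 - 137/113)*(-44) - 116) = -1618431949108031/4924719936 + ((784/565)*(-44) - 116) = -1618431949108031/4924719936 + (-34496/565 - 116) = -1618431949108031/4924719936 - 100036/565 = -914906700529555211/2782466763840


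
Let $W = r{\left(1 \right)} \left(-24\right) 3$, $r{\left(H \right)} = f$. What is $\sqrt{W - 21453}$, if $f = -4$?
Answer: $i \sqrt{21165} \approx 145.48 i$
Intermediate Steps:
$r{\left(H \right)} = -4$
$W = 288$ ($W = \left(-4\right) \left(-24\right) 3 = 96 \cdot 3 = 288$)
$\sqrt{W - 21453} = \sqrt{288 - 21453} = \sqrt{-21165} = i \sqrt{21165}$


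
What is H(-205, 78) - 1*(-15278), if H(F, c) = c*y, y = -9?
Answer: 14576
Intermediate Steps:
H(F, c) = -9*c (H(F, c) = c*(-9) = -9*c)
H(-205, 78) - 1*(-15278) = -9*78 - 1*(-15278) = -702 + 15278 = 14576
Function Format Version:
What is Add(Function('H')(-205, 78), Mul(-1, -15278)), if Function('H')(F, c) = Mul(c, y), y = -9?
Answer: 14576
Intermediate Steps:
Function('H')(F, c) = Mul(-9, c) (Function('H')(F, c) = Mul(c, -9) = Mul(-9, c))
Add(Function('H')(-205, 78), Mul(-1, -15278)) = Add(Mul(-9, 78), Mul(-1, -15278)) = Add(-702, 15278) = 14576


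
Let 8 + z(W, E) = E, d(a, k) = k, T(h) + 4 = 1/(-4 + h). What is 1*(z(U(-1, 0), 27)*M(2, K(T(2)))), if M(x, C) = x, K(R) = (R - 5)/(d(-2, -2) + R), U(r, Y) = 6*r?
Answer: 38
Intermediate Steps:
T(h) = -4 + 1/(-4 + h)
z(W, E) = -8 + E
K(R) = (-5 + R)/(-2 + R) (K(R) = (R - 5)/(-2 + R) = (-5 + R)/(-2 + R))
1*(z(U(-1, 0), 27)*M(2, K(T(2)))) = 1*((-8 + 27)*2) = 1*(19*2) = 1*38 = 38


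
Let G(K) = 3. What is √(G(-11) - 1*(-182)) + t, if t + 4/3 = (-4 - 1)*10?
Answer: -154/3 + √185 ≈ -37.732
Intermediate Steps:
t = -154/3 (t = -4/3 + (-4 - 1)*10 = -4/3 - 5*10 = -4/3 - 50 = -154/3 ≈ -51.333)
√(G(-11) - 1*(-182)) + t = √(3 - 1*(-182)) - 154/3 = √(3 + 182) - 154/3 = √185 - 154/3 = -154/3 + √185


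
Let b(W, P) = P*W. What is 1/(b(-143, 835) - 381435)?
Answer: -1/500840 ≈ -1.9966e-6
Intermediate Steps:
1/(b(-143, 835) - 381435) = 1/(835*(-143) - 381435) = 1/(-119405 - 381435) = 1/(-500840) = -1/500840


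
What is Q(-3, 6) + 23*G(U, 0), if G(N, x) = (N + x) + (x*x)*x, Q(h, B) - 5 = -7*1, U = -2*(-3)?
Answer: 136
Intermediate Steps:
U = 6
Q(h, B) = -2 (Q(h, B) = 5 - 7*1 = 5 - 7 = -2)
G(N, x) = N + x + x**3 (G(N, x) = (N + x) + x**2*x = (N + x) + x**3 = N + x + x**3)
Q(-3, 6) + 23*G(U, 0) = -2 + 23*(6 + 0 + 0**3) = -2 + 23*(6 + 0 + 0) = -2 + 23*6 = -2 + 138 = 136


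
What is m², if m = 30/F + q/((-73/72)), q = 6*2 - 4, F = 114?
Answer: 111915241/1923769 ≈ 58.175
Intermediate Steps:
q = 8 (q = 12 - 4 = 8)
m = -10579/1387 (m = 30/114 + 8/((-73/72)) = 30*(1/114) + 8/((-73*1/72)) = 5/19 + 8/(-73/72) = 5/19 + 8*(-72/73) = 5/19 - 576/73 = -10579/1387 ≈ -7.6273)
m² = (-10579/1387)² = 111915241/1923769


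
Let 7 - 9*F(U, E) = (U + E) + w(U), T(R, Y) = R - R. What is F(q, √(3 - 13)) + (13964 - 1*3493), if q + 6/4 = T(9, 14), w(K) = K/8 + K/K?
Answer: 502649/48 - I*√10/9 ≈ 10472.0 - 0.35136*I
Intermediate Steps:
w(K) = 1 + K/8 (w(K) = K*(⅛) + 1 = K/8 + 1 = 1 + K/8)
T(R, Y) = 0
q = -3/2 (q = -3/2 + 0 = -3/2 ≈ -1.5000)
F(U, E) = ⅔ - U/8 - E/9 (F(U, E) = 7/9 - ((U + E) + (1 + U/8))/9 = 7/9 - ((E + U) + (1 + U/8))/9 = 7/9 - (1 + E + 9*U/8)/9 = 7/9 + (-⅑ - U/8 - E/9) = ⅔ - U/8 - E/9)
F(q, √(3 - 13)) + (13964 - 1*3493) = (⅔ - ⅛*(-3/2) - √(3 - 13)/9) + (13964 - 1*3493) = (⅔ + 3/16 - I*√10/9) + (13964 - 3493) = (⅔ + 3/16 - I*√10/9) + 10471 = (41/48 - I*√10/9) + 10471 = 502649/48 - I*√10/9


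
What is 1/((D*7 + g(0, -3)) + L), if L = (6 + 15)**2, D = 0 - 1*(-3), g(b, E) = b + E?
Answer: 1/459 ≈ 0.0021787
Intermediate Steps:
g(b, E) = E + b
D = 3 (D = 0 + 3 = 3)
L = 441 (L = 21**2 = 441)
1/((D*7 + g(0, -3)) + L) = 1/((3*7 + (-3 + 0)) + 441) = 1/((21 - 3) + 441) = 1/(18 + 441) = 1/459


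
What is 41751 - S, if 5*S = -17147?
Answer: 225902/5 ≈ 45180.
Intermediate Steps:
S = -17147/5 (S = (⅕)*(-17147) = -17147/5 ≈ -3429.4)
41751 - S = 41751 - 1*(-17147/5) = 41751 + 17147/5 = 225902/5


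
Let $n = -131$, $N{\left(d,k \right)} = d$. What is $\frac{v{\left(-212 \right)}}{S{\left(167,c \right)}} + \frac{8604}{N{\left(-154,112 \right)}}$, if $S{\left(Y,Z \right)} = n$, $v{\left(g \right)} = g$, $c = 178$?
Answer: $- \frac{547238}{10087} \approx -54.252$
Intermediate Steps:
$S{\left(Y,Z \right)} = -131$
$\frac{v{\left(-212 \right)}}{S{\left(167,c \right)}} + \frac{8604}{N{\left(-154,112 \right)}} = - \frac{212}{-131} + \frac{8604}{-154} = \left(-212\right) \left(- \frac{1}{131}\right) + 8604 \left(- \frac{1}{154}\right) = \frac{212}{131} - \frac{4302}{77} = - \frac{547238}{10087}$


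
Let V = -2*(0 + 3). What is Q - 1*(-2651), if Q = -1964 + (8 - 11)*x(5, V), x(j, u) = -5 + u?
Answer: 720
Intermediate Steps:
V = -6 (V = -2*3 = -6)
Q = -1931 (Q = -1964 + (8 - 11)*(-5 - 6) = -1964 - 3*(-11) = -1964 + 33 = -1931)
Q - 1*(-2651) = -1931 - 1*(-2651) = -1931 + 2651 = 720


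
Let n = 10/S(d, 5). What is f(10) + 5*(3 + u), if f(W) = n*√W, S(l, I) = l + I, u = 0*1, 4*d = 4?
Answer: 15 + 5*√10/3 ≈ 20.270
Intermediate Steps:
d = 1 (d = (¼)*4 = 1)
u = 0
S(l, I) = I + l
n = 5/3 (n = 10/(5 + 1) = 10/6 = 10*(⅙) = 5/3 ≈ 1.6667)
f(W) = 5*√W/3
f(10) + 5*(3 + u) = 5*√10/3 + 5*(3 + 0) = 5*√10/3 + 5*3 = 5*√10/3 + 15 = 15 + 5*√10/3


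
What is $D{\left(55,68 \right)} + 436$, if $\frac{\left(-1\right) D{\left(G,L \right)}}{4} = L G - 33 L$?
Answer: $-5548$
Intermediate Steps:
$D{\left(G,L \right)} = 132 L - 4 G L$ ($D{\left(G,L \right)} = - 4 \left(L G - 33 L\right) = - 4 \left(G L - 33 L\right) = - 4 \left(- 33 L + G L\right) = 132 L - 4 G L$)
$D{\left(55,68 \right)} + 436 = 4 \cdot 68 \left(33 - 55\right) + 436 = 4 \cdot 68 \left(-22\right) + 436 = -5984 + 436 = -5548$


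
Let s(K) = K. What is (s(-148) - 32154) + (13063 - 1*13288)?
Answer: -32527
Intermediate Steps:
(s(-148) - 32154) + (13063 - 1*13288) = (-148 - 32154) + (13063 - 1*13288) = -32302 + (13063 - 13288) = -32302 - 225 = -32527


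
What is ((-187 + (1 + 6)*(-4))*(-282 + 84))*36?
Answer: 1532520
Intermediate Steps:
((-187 + (1 + 6)*(-4))*(-282 + 84))*36 = ((-187 + 7*(-4))*(-198))*36 = ((-187 - 28)*(-198))*36 = -215*(-198)*36 = 42570*36 = 1532520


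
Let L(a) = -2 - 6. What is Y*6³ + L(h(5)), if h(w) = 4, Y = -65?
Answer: -14048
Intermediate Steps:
L(a) = -8
Y*6³ + L(h(5)) = -65*6³ - 8 = -65*216 - 8 = -14040 - 8 = -14048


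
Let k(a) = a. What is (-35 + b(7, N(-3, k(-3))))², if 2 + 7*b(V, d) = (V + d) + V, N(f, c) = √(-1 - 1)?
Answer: (233 - I*√2)²/49 ≈ 1107.9 - 13.449*I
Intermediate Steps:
N(f, c) = I*√2 (N(f, c) = √(-2) = I*√2)
b(V, d) = -2/7 + d/7 + 2*V/7 (b(V, d) = -2/7 + ((V + d) + V)/7 = -2/7 + (d + 2*V)/7 = -2/7 + (d/7 + 2*V/7) = -2/7 + d/7 + 2*V/7)
(-35 + b(7, N(-3, k(-3))))² = (-35 + (-2/7 + (I*√2)/7 + (2/7)*7))² = (-35 + (-2/7 + I*√2/7 + 2))² = (-35 + (12/7 + I*√2/7))² = (-233/7 + I*√2/7)²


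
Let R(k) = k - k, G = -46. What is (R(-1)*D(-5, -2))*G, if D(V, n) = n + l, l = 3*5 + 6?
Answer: 0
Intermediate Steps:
l = 21 (l = 15 + 6 = 21)
D(V, n) = 21 + n (D(V, n) = n + 21 = 21 + n)
R(k) = 0
(R(-1)*D(-5, -2))*G = (0*(21 - 2))*(-46) = (0*19)*(-46) = 0*(-46) = 0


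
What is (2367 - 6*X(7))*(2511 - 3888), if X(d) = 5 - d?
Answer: -3275883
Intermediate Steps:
(2367 - 6*X(7))*(2511 - 3888) = (2367 - 6*(5 - 1*7))*(2511 - 3888) = (2367 - 6*(5 - 7))*(-1377) = (2367 - 6*(-2))*(-1377) = (2367 + 12)*(-1377) = 2379*(-1377) = -3275883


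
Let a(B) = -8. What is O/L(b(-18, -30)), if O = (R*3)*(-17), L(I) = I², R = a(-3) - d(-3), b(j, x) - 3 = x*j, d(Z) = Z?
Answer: 85/98283 ≈ 0.00086485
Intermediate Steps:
b(j, x) = 3 + j*x (b(j, x) = 3 + x*j = 3 + j*x)
R = -5 (R = -8 - 1*(-3) = -8 + 3 = -5)
O = 255 (O = -5*3*(-17) = -15*(-17) = 255)
O/L(b(-18, -30)) = 255/((3 - 18*(-30))²) = 255/((3 + 540)²) = 255/(543²) = 255/294849 = 255*(1/294849) = 85/98283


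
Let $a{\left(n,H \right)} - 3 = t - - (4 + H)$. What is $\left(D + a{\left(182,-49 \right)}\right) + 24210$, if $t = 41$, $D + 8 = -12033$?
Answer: $12168$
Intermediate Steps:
$D = -12041$ ($D = -8 - 12033 = -12041$)
$a{\left(n,H \right)} = 48 + H$ ($a{\left(n,H \right)} = 3 - \left(-41 - \left(4 + H\right)\right) = 3 - \left(-45 - H\right) = 3 + \left(41 + \left(4 + H\right)\right) = 3 + \left(45 + H\right) = 48 + H$)
$\left(D + a{\left(182,-49 \right)}\right) + 24210 = \left(-12041 + \left(48 - 49\right)\right) + 24210 = \left(-12041 - 1\right) + 24210 = -12042 + 24210 = 12168$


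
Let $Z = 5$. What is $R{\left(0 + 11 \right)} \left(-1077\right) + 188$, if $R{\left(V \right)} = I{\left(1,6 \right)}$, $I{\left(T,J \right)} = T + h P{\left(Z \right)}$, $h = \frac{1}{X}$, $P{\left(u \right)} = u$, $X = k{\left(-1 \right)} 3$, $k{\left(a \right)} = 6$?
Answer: $- \frac{7129}{6} \approx -1188.2$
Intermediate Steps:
$X = 18$ ($X = 6 \cdot 3 = 18$)
$h = \frac{1}{18} \approx 0.055556$
$I{\left(T,J \right)} = \frac{5}{18} + T$ ($I{\left(T,J \right)} = T + \frac{1}{18} \cdot 5 = T + \frac{5}{18} = \frac{5}{18} + T$)
$R{\left(V \right)} = \frac{23}{18}$ ($R{\left(V \right)} = \frac{5}{18} + 1 = \frac{23}{18}$)
$R{\left(0 + 11 \right)} \left(-1077\right) + 188 = \frac{23}{18} \left(-1077\right) + 188 = - \frac{8257}{6} + 188 = - \frac{7129}{6}$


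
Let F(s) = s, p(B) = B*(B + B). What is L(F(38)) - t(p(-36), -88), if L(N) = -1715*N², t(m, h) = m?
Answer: -2479052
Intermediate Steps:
p(B) = 2*B² (p(B) = B*(2*B) = 2*B²)
L(F(38)) - t(p(-36), -88) = -1715*38² - 2*(-36)² = -1715*1444 - 2*1296 = -2476460 - 1*2592 = -2476460 - 2592 = -2479052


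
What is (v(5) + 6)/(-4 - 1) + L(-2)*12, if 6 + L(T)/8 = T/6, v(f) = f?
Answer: -3051/5 ≈ -610.20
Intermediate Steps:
L(T) = -48 + 4*T/3 (L(T) = -48 + 8*(T/6) = -48 + 4*T/3)
(v(5) + 6)/(-4 - 1) + L(-2)*12 = (5 + 6)/(-4 - 1) + (-48 + (4/3)*(-2))*12 = 11/(-5) + (-48 - 8/3)*12 = 11*(-1/5) - 152/3*12 = -11/5 - 608 = -3051/5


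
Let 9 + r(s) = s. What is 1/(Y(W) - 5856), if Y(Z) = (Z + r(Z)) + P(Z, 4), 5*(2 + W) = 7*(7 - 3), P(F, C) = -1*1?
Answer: -5/29294 ≈ -0.00017068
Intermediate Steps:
P(F, C) = -1
W = 18/5 (W = -2 + (7*(7 - 3))/5 = -2 + (7*4)/5 = -2 + (⅕)*28 = -2 + 28/5 = 18/5 ≈ 3.6000)
r(s) = -9 + s
Y(Z) = -10 + 2*Z (Y(Z) = (Z + (-9 + Z)) - 1 = (-9 + 2*Z) - 1 = -10 + 2*Z)
1/(Y(W) - 5856) = 1/((-10 + 2*(18/5)) - 5856) = 1/((-10 + 36/5) - 5856) = 1/(-14/5 - 5856) = 1/(-29294/5) = -5/29294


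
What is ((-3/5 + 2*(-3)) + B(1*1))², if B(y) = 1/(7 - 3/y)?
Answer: 16129/400 ≈ 40.323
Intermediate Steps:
((-3/5 + 2*(-3)) + B(1*1))² = ((-3/5 + 2*(-3)) + (1*1)/(-3 + 7*(1*1)))² = ((-3*⅕ - 6) + 1/(-3 + 7*1))² = ((-⅗ - 6) + 1/(-3 + 7))² = (-33/5 + 1/4)² = (-33/5 + 1*(¼))² = (-33/5 + ¼)² = (-127/20)² = 16129/400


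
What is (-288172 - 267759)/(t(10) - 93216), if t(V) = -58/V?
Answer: 2779655/466109 ≈ 5.9635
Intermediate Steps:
(-288172 - 267759)/(t(10) - 93216) = (-288172 - 267759)/(-58/10 - 93216) = -555931/(-58*⅒ - 93216) = -555931/(-29/5 - 93216) = -555931/(-466109/5) = -555931*(-5/466109) = 2779655/466109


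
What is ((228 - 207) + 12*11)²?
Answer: 23409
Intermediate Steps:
((228 - 207) + 12*11)² = (21 + 132)² = 153² = 23409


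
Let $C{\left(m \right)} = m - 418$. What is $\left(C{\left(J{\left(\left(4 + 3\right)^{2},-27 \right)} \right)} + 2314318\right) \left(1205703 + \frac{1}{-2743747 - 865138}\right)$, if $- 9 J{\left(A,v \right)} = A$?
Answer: $\frac{90614867200199078854}{32479965} \approx 2.7899 \cdot 10^{12}$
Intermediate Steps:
$J{\left(A,v \right)} = - \frac{A}{9}$
$C{\left(m \right)} = -418 + m$ ($C{\left(m \right)} = m - 418 = -418 + m$)
$\left(C{\left(J{\left(\left(4 + 3\right)^{2},-27 \right)} \right)} + 2314318\right) \left(1205703 + \frac{1}{-2743747 - 865138}\right) = \left(\left(-418 - \frac{\left(4 + 3\right)^{2}}{9}\right) + 2314318\right) \left(1205703 + \frac{1}{-2743747 - 865138}\right) = \left(\left(-418 - \frac{7^{2}}{9}\right) + 2314318\right) \left(1205703 + \frac{1}{-3608885}\right) = \left(\left(-418 - \frac{49}{9}\right) + 2314318\right) \left(1205703 - \frac{1}{3608885}\right) = \left(\left(-418 - \frac{49}{9}\right) + 2314318\right) \frac{4351243471154}{3608885} = \left(- \frac{3811}{9} + 2314318\right) \frac{4351243471154}{3608885} = \frac{20825051}{9} \cdot \frac{4351243471154}{3608885} = \frac{90614867200199078854}{32479965}$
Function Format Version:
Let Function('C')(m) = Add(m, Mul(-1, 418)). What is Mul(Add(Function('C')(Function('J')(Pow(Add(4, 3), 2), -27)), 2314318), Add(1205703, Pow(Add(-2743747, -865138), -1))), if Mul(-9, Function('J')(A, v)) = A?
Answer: Rational(90614867200199078854, 32479965) ≈ 2.7899e+12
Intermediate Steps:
Function('J')(A, v) = Mul(Rational(-1, 9), A)
Function('C')(m) = Add(-418, m) (Function('C')(m) = Add(m, -418) = Add(-418, m))
Mul(Add(Function('C')(Function('J')(Pow(Add(4, 3), 2), -27)), 2314318), Add(1205703, Pow(Add(-2743747, -865138), -1))) = Mul(Add(Add(-418, Mul(Rational(-1, 9), Pow(Add(4, 3), 2))), 2314318), Add(1205703, Pow(Add(-2743747, -865138), -1))) = Mul(Add(Add(-418, Mul(Rational(-1, 9), Pow(7, 2))), 2314318), Add(1205703, Pow(-3608885, -1))) = Mul(Add(Add(-418, Mul(Rational(-1, 9), 49)), 2314318), Add(1205703, Rational(-1, 3608885))) = Mul(Add(Add(-418, Rational(-49, 9)), 2314318), Rational(4351243471154, 3608885)) = Mul(Add(Rational(-3811, 9), 2314318), Rational(4351243471154, 3608885)) = Mul(Rational(20825051, 9), Rational(4351243471154, 3608885)) = Rational(90614867200199078854, 32479965)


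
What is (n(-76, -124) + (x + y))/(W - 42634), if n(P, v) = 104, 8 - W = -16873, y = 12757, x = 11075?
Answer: -23936/25753 ≈ -0.92945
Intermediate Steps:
W = 16881 (W = 8 - 1*(-16873) = 8 + 16873 = 16881)
(n(-76, -124) + (x + y))/(W - 42634) = (104 + (11075 + 12757))/(16881 - 42634) = (104 + 23832)/(-25753) = 23936*(-1/25753) = -23936/25753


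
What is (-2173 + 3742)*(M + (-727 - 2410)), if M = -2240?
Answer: -8436513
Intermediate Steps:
(-2173 + 3742)*(M + (-727 - 2410)) = (-2173 + 3742)*(-2240 + (-727 - 2410)) = 1569*(-2240 - 3137) = 1569*(-5377) = -8436513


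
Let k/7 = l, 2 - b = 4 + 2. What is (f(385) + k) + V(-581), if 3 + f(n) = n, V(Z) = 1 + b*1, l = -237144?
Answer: -1659629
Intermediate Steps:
b = -4 (b = 2 - (4 + 2) = 2 - 1*6 = 2 - 6 = -4)
V(Z) = -3 (V(Z) = 1 - 4*1 = 1 - 4 = -3)
f(n) = -3 + n
k = -1660008 (k = 7*(-237144) = -1660008)
(f(385) + k) + V(-581) = ((-3 + 385) - 1660008) - 3 = (382 - 1660008) - 3 = -1659626 - 3 = -1659629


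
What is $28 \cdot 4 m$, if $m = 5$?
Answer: $560$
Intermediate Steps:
$28 \cdot 4 m = 28 \cdot 4 \cdot 5 = 112 \cdot 5 = 560$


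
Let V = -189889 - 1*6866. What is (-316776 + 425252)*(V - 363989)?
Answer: -60827266144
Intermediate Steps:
V = -196755 (V = -189889 - 6866 = -196755)
(-316776 + 425252)*(V - 363989) = (-316776 + 425252)*(-196755 - 363989) = 108476*(-560744) = -60827266144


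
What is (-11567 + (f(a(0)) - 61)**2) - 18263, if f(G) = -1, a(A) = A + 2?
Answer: -25986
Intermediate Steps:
a(A) = 2 + A
(-11567 + (f(a(0)) - 61)**2) - 18263 = (-11567 + (-1 - 61)**2) - 18263 = (-11567 + (-62)**2) - 18263 = (-11567 + 3844) - 18263 = -7723 - 18263 = -25986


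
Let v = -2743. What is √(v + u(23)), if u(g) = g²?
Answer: 3*I*√246 ≈ 47.053*I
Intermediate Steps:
√(v + u(23)) = √(-2743 + 23²) = √(-2743 + 529) = √(-2214) = 3*I*√246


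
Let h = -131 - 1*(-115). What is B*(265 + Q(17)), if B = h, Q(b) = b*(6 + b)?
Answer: -10496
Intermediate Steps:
h = -16 (h = -131 + 115 = -16)
B = -16
B*(265 + Q(17)) = -16*(265 + 17*(6 + 17)) = -16*(265 + 17*23) = -16*(265 + 391) = -16*656 = -10496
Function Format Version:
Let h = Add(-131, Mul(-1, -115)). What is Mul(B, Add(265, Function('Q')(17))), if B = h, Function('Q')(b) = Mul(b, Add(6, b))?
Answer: -10496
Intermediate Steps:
h = -16 (h = Add(-131, 115) = -16)
B = -16
Mul(B, Add(265, Function('Q')(17))) = Mul(-16, Add(265, Mul(17, Add(6, 17)))) = Mul(-16, Add(265, Mul(17, 23))) = Mul(-16, Add(265, 391)) = Mul(-16, 656) = -10496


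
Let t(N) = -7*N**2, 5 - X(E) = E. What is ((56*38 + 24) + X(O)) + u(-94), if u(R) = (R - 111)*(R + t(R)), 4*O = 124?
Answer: 12701056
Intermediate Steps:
O = 31 (O = (1/4)*124 = 31)
X(E) = 5 - E
u(R) = (-111 + R)*(R - 7*R**2) (u(R) = (R - 111)*(R - 7*R**2) = (-111 + R)*(R - 7*R**2))
((56*38 + 24) + X(O)) + u(-94) = ((56*38 + 24) + (5 - 1*31)) - 94*(-111 - 7*(-94)**2 + 778*(-94)) = ((2128 + 24) + (5 - 31)) - 94*(-111 - 7*8836 - 73132) = (2152 - 26) - 94*(-111 - 61852 - 73132) = 2126 - 94*(-135095) = 2126 + 12698930 = 12701056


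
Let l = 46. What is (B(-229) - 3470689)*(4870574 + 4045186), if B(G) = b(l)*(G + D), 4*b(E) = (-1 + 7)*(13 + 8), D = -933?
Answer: -31270173721920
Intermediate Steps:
b(E) = 63/2 (b(E) = ((-1 + 7)*(13 + 8))/4 = (6*21)/4 = (¼)*126 = 63/2)
B(G) = -58779/2 + 63*G/2 (B(G) = 63*(G - 933)/2 = 63*(-933 + G)/2 = -58779/2 + 63*G/2)
(B(-229) - 3470689)*(4870574 + 4045186) = ((-58779/2 + (63/2)*(-229)) - 3470689)*(4870574 + 4045186) = ((-58779/2 - 14427/2) - 3470689)*8915760 = (-36603 - 3470689)*8915760 = -3507292*8915760 = -31270173721920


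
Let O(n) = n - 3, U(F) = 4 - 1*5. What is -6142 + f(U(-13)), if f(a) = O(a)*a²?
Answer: -6146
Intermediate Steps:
U(F) = -1 (U(F) = 4 - 5 = -1)
O(n) = -3 + n
f(a) = a²*(-3 + a) (f(a) = (-3 + a)*a² = a²*(-3 + a))
-6142 + f(U(-13)) = -6142 + (-1)²*(-3 - 1) = -6142 + 1*(-4) = -6142 - 4 = -6146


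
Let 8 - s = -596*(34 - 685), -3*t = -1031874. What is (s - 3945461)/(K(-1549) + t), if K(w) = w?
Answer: -4333449/342409 ≈ -12.656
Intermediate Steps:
t = 343958 (t = -1/3*(-1031874) = 343958)
s = -387988 (s = 8 - (-596)*(34 - 685) = 8 - (-596)*(-651) = 8 - 1*387996 = 8 - 387996 = -387988)
(s - 3945461)/(K(-1549) + t) = (-387988 - 3945461)/(-1549 + 343958) = -4333449/342409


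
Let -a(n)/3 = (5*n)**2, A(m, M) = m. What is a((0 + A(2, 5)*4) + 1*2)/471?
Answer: -2500/157 ≈ -15.924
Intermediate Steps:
a(n) = -75*n**2 (a(n) = -3*25*n**2 = -75*n**2)
a((0 + A(2, 5)*4) + 1*2)/471 = -75*((0 + 2*4) + 1*2)**2/471 = -75*((0 + 8) + 2)**2*(1/471) = -75*(8 + 2)**2*(1/471) = -75*10**2*(1/471) = -75*100*(1/471) = -7500*1/471 = -2500/157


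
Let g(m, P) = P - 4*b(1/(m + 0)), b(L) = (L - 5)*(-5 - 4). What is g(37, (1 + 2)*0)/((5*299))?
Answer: -288/2405 ≈ -0.11975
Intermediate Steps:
b(L) = 45 - 9*L (b(L) = (-5 + L)*(-9) = 45 - 9*L)
g(m, P) = -180 + P + 36/m (g(m, P) = P - 4*(45 - 9/(m + 0)) = P - 4*(45 - 9/m) = P + (-180 + 36/m) = -180 + P + 36/m)
g(37, (1 + 2)*0)/((5*299)) = (-180 + (1 + 2)*0 + 36/37)/((5*299)) = (-180 + 3*0 + 36*(1/37))/1495 = (-180 + 0 + 36/37)*(1/1495) = -6624/37*1/1495 = -288/2405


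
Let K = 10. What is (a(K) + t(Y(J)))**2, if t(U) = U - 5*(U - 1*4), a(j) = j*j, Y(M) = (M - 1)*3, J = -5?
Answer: 36864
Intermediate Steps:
Y(M) = -3 + 3*M (Y(M) = (-1 + M)*3 = -3 + 3*M)
a(j) = j**2
t(U) = 20 - 4*U (t(U) = U - 5*(U - 4) = U - 5*(-4 + U) = U + (20 - 5*U) = 20 - 4*U)
(a(K) + t(Y(J)))**2 = (10**2 + (20 - 4*(-3 + 3*(-5))))**2 = (100 + (20 - 4*(-3 - 15)))**2 = (100 + (20 - 4*(-18)))**2 = (100 + (20 + 72))**2 = (100 + 92)**2 = 192**2 = 36864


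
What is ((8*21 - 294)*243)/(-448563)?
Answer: 10206/149521 ≈ 0.068258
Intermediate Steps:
((8*21 - 294)*243)/(-448563) = ((168 - 294)*243)*(-1/448563) = -126*243*(-1/448563) = -30618*(-1/448563) = 10206/149521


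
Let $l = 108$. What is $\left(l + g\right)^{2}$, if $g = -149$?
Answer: $1681$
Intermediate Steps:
$\left(l + g\right)^{2} = \left(108 - 149\right)^{2} = \left(-41\right)^{2} = 1681$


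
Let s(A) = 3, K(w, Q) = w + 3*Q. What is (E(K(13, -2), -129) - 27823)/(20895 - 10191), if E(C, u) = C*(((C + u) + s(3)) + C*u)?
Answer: -11659/3568 ≈ -3.2677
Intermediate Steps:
E(C, u) = C*(3 + C + u + C*u) (E(C, u) = C*(((C + u) + 3) + C*u) = C*((3 + C + u) + C*u) = C*(3 + C + u + C*u))
(E(K(13, -2), -129) - 27823)/(20895 - 10191) = ((13 + 3*(-2))*(3 + (13 + 3*(-2)) - 129 + (13 + 3*(-2))*(-129)) - 27823)/(20895 - 10191) = ((13 - 6)*(3 + (13 - 6) - 129 + (13 - 6)*(-129)) - 27823)/10704 = (7*(3 + 7 - 129 + 7*(-129)) - 27823)*(1/10704) = (7*(3 + 7 - 129 - 903) - 27823)*(1/10704) = (7*(-1022) - 27823)*(1/10704) = (-7154 - 27823)*(1/10704) = -34977*1/10704 = -11659/3568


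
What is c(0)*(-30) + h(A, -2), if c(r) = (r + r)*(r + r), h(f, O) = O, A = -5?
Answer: -2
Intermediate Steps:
c(r) = 4*r² (c(r) = (2*r)*(2*r) = 4*r²)
c(0)*(-30) + h(A, -2) = (4*0²)*(-30) - 2 = (4*0)*(-30) - 2 = 0*(-30) - 2 = 0 - 2 = -2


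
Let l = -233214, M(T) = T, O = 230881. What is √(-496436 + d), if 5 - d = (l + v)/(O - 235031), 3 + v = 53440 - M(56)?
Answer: I*√342021168178/830 ≈ 704.61*I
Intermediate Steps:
v = 53381 (v = -3 + (53440 - 1*56) = -3 + (53440 - 56) = -3 + 53384 = 53381)
d = -159083/4150 (d = 5 - (-233214 + 53381)/(230881 - 235031) = 5 - (-179833)/(-4150) = 5 - (-179833)*(-1)/4150 = 5 - 1*179833/4150 = 5 - 179833/4150 = -159083/4150 ≈ -38.333)
√(-496436 + d) = √(-496436 - 159083/4150) = √(-2060368483/4150) = I*√342021168178/830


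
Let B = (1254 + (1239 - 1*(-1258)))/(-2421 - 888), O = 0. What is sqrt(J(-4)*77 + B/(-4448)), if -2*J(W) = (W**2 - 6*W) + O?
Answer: I*sqrt(20850849701290158)/3679608 ≈ 39.243*I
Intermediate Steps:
B = -3751/3309 (B = (1254 + (1239 + 1258))/(-3309) = (1254 + 2497)*(-1/3309) = 3751*(-1/3309) = -3751/3309 ≈ -1.1336)
J(W) = 3*W - W**2/2 (J(W) = -((W**2 - 6*W) + 0)/2 = -(W**2 - 6*W)/2 = 3*W - W**2/2)
sqrt(J(-4)*77 + B/(-4448)) = sqrt(((1/2)*(-4)*(6 - 1*(-4)))*77 - 3751/3309/(-4448)) = sqrt(((1/2)*(-4)*(6 + 4))*77 - 3751/3309*(-1/4448)) = sqrt(((1/2)*(-4)*10)*77 + 3751/14718432) = sqrt(-20*77 + 3751/14718432) = sqrt(-1540 + 3751/14718432) = sqrt(-22666381529/14718432) = I*sqrt(20850849701290158)/3679608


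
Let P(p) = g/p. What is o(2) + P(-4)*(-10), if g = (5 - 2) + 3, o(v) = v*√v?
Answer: 15 + 2*√2 ≈ 17.828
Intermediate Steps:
o(v) = v^(3/2)
g = 6 (g = 3 + 3 = 6)
P(p) = 6/p
o(2) + P(-4)*(-10) = 2^(3/2) + (6/(-4))*(-10) = 2*√2 + (6*(-¼))*(-10) = 2*√2 - 3/2*(-10) = 2*√2 + 15 = 15 + 2*√2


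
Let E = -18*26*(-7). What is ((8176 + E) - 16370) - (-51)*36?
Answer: -3082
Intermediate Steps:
E = 3276 (E = -468*(-7) = 3276)
((8176 + E) - 16370) - (-51)*36 = ((8176 + 3276) - 16370) - (-51)*36 = (11452 - 16370) - 1*(-1836) = -4918 + 1836 = -3082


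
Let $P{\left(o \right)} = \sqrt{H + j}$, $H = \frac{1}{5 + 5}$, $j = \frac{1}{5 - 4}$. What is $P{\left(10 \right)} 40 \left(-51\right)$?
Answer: $- 204 \sqrt{110} \approx -2139.6$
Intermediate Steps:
$j = 1$ ($j = 1^{-1} = 1$)
$H = \frac{1}{10} \approx 0.1$
$P{\left(o \right)} = \frac{\sqrt{110}}{10}$ ($P{\left(o \right)} = \sqrt{\frac{1}{10} + 1} = \sqrt{\frac{11}{10}} = \frac{\sqrt{110}}{10}$)
$P{\left(10 \right)} 40 \left(-51\right) = \frac{\sqrt{110}}{10} \cdot 40 \left(-51\right) = 4 \sqrt{110} \left(-51\right) = - 204 \sqrt{110}$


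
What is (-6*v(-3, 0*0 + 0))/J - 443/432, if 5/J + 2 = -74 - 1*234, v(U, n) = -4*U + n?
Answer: 1928005/432 ≈ 4463.0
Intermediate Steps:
v(U, n) = n - 4*U
J = -1/62 (J = 5/(-2 + (-74 - 1*234)) = 5/(-2 + (-74 - 234)) = 5/(-2 - 308) = 5/(-310) = 5*(-1/310) = -1/62 ≈ -0.016129)
(-6*v(-3, 0*0 + 0))/J - 443/432 = (-6*((0*0 + 0) - 4*(-3)))/(-1/62) - 443/432 = -6*((0 + 0) + 12)*(-62) - 443*1/432 = -6*(0 + 12)*(-62) - 443/432 = -6*12*(-62) - 443/432 = -72*(-62) - 443/432 = 4464 - 443/432 = 1928005/432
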